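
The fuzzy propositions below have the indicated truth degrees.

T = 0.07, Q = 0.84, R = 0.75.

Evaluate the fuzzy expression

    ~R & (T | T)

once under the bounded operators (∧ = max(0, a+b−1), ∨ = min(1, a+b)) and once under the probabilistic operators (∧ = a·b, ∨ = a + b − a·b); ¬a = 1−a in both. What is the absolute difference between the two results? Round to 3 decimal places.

Under bounded:
  ~R = 1 − 0.75 = 0.25
  T | T = min(1, a+b) on (0.07, 0.07) = 0.14
  ~R & (T | T) = max(0, a+b−1) on (0.25, 0.14) = 0.00
  → value = 0.0000
Under probabilistic:
  ~R = 1 − 0.7500 = 0.2500
  T | T = a + b − a·b on (0.0700, 0.0700) = 0.1351
  ~R & (T | T) = a·b on (0.2500, 0.1351) = 0.0338
  → value = 0.0338
|0.0000 − 0.0338| = 0.034

0.034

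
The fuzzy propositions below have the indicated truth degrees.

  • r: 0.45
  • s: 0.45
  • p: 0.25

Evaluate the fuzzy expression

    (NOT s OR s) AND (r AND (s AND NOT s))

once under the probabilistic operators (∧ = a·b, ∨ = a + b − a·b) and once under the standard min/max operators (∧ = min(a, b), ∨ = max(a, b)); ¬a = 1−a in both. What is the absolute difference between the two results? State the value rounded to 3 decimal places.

Under probabilistic:
  NOT s = 1 − 0.4500 = 0.5500
  NOT s OR s = a + b − a·b on (0.5500, 0.4500) = 0.7525
  NOT s = 1 − 0.4500 = 0.5500
  s AND NOT s = a·b on (0.4500, 0.5500) = 0.2475
  r AND (s AND NOT s) = a·b on (0.4500, 0.2475) = 0.1114
  (NOT s OR s) AND (r AND (s AND NOT s)) = a·b on (0.7525, 0.1114) = 0.0838
  → value = 0.0838
Under standard min/max:
  NOT s = 1 − 0.45 = 0.55
  NOT s OR s = max(a, b) on (0.55, 0.45) = 0.55
  NOT s = 1 − 0.45 = 0.55
  s AND NOT s = min(a, b) on (0.45, 0.55) = 0.45
  r AND (s AND NOT s) = min(a, b) on (0.45, 0.45) = 0.45
  (NOT s OR s) AND (r AND (s AND NOT s)) = min(a, b) on (0.55, 0.45) = 0.45
  → value = 0.4500
|0.0838 − 0.4500| = 0.366

0.366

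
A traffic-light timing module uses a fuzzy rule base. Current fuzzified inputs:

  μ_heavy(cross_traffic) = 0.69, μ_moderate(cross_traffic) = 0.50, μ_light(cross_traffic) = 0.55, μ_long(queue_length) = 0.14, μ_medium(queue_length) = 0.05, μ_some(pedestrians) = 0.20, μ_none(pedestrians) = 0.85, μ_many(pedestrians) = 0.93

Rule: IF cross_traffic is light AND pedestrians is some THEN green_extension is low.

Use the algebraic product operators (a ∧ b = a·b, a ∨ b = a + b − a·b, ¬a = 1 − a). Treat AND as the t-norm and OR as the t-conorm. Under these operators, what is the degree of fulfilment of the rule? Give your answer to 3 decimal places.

firing strength: light=0.55, some=0.20; AND[a·b] → w = 0.1100

0.110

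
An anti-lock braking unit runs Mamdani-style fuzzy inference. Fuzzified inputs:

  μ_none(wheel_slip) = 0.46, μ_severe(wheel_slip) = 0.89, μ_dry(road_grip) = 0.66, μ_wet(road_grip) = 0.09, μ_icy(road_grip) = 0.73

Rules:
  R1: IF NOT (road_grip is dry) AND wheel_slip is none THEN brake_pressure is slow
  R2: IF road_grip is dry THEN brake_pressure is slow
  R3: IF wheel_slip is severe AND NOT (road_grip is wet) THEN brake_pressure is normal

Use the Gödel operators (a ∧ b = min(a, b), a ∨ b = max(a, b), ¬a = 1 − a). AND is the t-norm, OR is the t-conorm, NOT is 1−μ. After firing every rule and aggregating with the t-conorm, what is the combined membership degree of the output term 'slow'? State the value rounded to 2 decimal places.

R1: ¬dry=1−0.66=0.34, none=0.46; AND[min(a, b)] → w = 0.34
R2: dry=0.66 → w = 0.66
R3: severe=0.89, ¬wet=1−0.09=0.91; AND[min(a, b)] → w = 0.89
Rules with consequent 'slow': {R1, R2} → strengths 0.34, 0.66
Aggregate via t-conorm [max(a, b)]: 0.66

0.66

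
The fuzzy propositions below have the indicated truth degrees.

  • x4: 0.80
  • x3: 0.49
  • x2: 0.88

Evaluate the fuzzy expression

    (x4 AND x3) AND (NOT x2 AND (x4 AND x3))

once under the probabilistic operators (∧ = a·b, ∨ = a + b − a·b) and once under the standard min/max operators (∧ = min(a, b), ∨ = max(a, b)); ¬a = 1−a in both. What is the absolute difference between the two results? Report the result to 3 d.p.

0.102

Under probabilistic:
  x4 AND x3 = a·b on (0.8000, 0.4900) = 0.3920
  NOT x2 = 1 − 0.8800 = 0.1200
  x4 AND x3 = a·b on (0.8000, 0.4900) = 0.3920
  NOT x2 AND (x4 AND x3) = a·b on (0.1200, 0.3920) = 0.0470
  (x4 AND x3) AND (NOT x2 AND (x4 AND x3)) = a·b on (0.3920, 0.0470) = 0.0184
  → value = 0.0184
Under standard min/max:
  x4 AND x3 = min(a, b) on (0.80, 0.49) = 0.49
  NOT x2 = 1 − 0.88 = 0.12
  x4 AND x3 = min(a, b) on (0.80, 0.49) = 0.49
  NOT x2 AND (x4 AND x3) = min(a, b) on (0.12, 0.49) = 0.12
  (x4 AND x3) AND (NOT x2 AND (x4 AND x3)) = min(a, b) on (0.49, 0.12) = 0.12
  → value = 0.1200
|0.0184 − 0.1200| = 0.102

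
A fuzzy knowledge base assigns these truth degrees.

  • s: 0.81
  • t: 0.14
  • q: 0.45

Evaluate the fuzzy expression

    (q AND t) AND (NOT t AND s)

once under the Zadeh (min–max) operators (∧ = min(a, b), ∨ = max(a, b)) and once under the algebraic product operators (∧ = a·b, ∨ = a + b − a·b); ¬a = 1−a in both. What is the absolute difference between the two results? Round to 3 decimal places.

0.096

Under Zadeh (min–max):
  q AND t = min(a, b) on (0.45, 0.14) = 0.14
  NOT t = 1 − 0.14 = 0.86
  NOT t AND s = min(a, b) on (0.86, 0.81) = 0.81
  (q AND t) AND (NOT t AND s) = min(a, b) on (0.14, 0.81) = 0.14
  → value = 0.1400
Under algebraic product:
  q AND t = a·b on (0.4500, 0.1400) = 0.0630
  NOT t = 1 − 0.1400 = 0.8600
  NOT t AND s = a·b on (0.8600, 0.8100) = 0.6966
  (q AND t) AND (NOT t AND s) = a·b on (0.0630, 0.6966) = 0.0439
  → value = 0.0439
|0.1400 − 0.0439| = 0.096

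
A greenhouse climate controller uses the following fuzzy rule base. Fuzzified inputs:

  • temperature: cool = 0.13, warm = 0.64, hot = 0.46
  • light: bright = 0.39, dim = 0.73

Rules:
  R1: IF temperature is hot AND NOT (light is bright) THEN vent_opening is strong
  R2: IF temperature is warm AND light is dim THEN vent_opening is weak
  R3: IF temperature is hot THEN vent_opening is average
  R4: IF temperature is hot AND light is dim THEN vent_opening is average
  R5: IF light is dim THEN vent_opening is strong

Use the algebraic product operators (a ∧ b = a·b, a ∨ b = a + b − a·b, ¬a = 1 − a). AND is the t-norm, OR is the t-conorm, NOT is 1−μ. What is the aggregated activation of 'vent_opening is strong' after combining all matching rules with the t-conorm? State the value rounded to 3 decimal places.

R1: hot=0.46, ¬bright=1−0.39=0.61; AND[a·b] → w = 0.2806
R2: warm=0.64, dim=0.73; AND[a·b] → w = 0.4672
R3: hot=0.46 → w = 0.4600
R4: hot=0.46, dim=0.73; AND[a·b] → w = 0.3358
R5: dim=0.73 → w = 0.7300
Rules with consequent 'strong': {R1, R5} → strengths 0.2806, 0.7300
Aggregate via t-conorm [a + b − a·b]: 0.8058

0.806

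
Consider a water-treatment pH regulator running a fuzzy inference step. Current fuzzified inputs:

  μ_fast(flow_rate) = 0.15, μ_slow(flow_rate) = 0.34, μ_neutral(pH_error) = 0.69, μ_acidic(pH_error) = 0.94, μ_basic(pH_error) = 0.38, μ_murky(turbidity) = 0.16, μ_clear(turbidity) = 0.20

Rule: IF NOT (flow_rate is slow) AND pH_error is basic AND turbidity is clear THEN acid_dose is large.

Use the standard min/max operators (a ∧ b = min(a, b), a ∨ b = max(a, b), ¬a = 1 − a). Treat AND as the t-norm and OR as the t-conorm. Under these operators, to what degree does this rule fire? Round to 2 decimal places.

0.20

firing strength: ¬slow=1−0.34=0.66, basic=0.38, clear=0.20; AND[min(a, b)] → w = 0.20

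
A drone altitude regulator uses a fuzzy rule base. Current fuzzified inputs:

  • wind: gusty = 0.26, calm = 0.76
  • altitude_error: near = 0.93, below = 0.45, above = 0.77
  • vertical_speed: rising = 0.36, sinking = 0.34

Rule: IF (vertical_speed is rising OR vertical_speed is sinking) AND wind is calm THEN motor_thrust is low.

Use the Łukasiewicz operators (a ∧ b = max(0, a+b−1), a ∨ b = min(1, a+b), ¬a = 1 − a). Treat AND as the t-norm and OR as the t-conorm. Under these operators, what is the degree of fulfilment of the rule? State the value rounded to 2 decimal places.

firing strength: (rising=0.36 OR sinking=0.34) = 0.70; AND[max(0, a+b−1)] with calm=0.76 → w = 0.46

0.46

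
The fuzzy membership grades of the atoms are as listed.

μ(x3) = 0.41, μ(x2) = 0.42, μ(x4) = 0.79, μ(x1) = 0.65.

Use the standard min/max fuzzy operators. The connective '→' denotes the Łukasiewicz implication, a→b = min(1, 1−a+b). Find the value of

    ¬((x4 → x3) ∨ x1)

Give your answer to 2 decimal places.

0.35

x4 → x3  [Łukasiewicz: min(1, 1−a+b)] with a=0.79, b=0.41 → 0.62
(x4 → x3) ∨ x1 = max(a, b) on (0.62, 0.65) = 0.65
¬((x4 → x3) ∨ x1) = 1 − 0.65 = 0.35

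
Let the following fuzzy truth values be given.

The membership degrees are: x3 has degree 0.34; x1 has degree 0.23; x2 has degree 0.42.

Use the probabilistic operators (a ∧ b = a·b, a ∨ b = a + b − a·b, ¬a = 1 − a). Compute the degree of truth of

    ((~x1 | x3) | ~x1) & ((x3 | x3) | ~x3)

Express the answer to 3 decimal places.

0.822

~x1 = 1 − 0.2300 = 0.7700
~x1 | x3 = a + b − a·b on (0.7700, 0.3400) = 0.8482
~x1 = 1 − 0.2300 = 0.7700
(~x1 | x3) | ~x1 = a + b − a·b on (0.8482, 0.7700) = 0.9651
x3 | x3 = a + b − a·b on (0.3400, 0.3400) = 0.5644
~x3 = 1 − 0.3400 = 0.6600
(x3 | x3) | ~x3 = a + b − a·b on (0.5644, 0.6600) = 0.8519
((~x1 | x3) | ~x1) & ((x3 | x3) | ~x3) = a·b on (0.9651, 0.8519) = 0.8222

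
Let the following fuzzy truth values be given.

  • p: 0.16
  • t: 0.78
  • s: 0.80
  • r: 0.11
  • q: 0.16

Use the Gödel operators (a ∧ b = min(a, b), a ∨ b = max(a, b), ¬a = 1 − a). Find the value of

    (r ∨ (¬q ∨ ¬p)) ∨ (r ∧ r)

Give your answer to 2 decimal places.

¬q = 1 − 0.16 = 0.84
¬p = 1 − 0.16 = 0.84
¬q ∨ ¬p = max(a, b) on (0.84, 0.84) = 0.84
r ∨ (¬q ∨ ¬p) = max(a, b) on (0.11, 0.84) = 0.84
r ∧ r = min(a, b) on (0.11, 0.11) = 0.11
(r ∨ (¬q ∨ ¬p)) ∨ (r ∧ r) = max(a, b) on (0.84, 0.11) = 0.84

0.84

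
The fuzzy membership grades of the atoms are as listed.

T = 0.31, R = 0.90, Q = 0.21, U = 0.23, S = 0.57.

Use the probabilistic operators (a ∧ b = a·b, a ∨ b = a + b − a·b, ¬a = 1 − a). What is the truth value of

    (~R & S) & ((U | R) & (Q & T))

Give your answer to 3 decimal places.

~R = 1 − 0.9000 = 0.1000
~R & S = a·b on (0.1000, 0.5700) = 0.0570
U | R = a + b − a·b on (0.2300, 0.9000) = 0.9230
Q & T = a·b on (0.2100, 0.3100) = 0.0651
(U | R) & (Q & T) = a·b on (0.9230, 0.0651) = 0.0601
(~R & S) & ((U | R) & (Q & T)) = a·b on (0.0570, 0.0601) = 0.0034

0.003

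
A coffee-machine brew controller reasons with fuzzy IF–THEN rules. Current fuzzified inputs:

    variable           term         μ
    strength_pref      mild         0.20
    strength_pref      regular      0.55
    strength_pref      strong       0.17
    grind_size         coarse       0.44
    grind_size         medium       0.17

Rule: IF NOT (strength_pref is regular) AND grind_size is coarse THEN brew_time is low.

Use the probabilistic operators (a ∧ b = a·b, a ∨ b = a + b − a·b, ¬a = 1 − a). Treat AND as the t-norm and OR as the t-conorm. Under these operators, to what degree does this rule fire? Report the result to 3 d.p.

0.198

firing strength: ¬regular=1−0.55=0.45, coarse=0.44; AND[a·b] → w = 0.1980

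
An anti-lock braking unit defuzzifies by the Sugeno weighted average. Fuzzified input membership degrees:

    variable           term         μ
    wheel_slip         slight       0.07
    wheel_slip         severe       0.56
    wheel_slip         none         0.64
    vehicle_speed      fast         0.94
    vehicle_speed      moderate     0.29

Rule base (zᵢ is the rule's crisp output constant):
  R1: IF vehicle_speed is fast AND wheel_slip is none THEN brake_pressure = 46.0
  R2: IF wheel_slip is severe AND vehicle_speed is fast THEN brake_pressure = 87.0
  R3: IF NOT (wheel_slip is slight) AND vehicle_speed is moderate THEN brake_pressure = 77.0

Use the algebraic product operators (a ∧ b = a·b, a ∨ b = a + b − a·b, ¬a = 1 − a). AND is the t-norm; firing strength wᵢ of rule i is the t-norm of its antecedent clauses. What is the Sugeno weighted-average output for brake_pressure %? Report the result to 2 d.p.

67.42

R1 (z=46.0): fast=0.94, none=0.64; AND[a·b] → w = 0.6016
R2 (z=87.0): severe=0.56, fast=0.94; AND[a·b] → w = 0.5264
R3 (z=77.0): ¬slight=1−0.07=0.93, moderate=0.29; AND[a·b] → w = 0.2697
Weighted average = (0.6016·46.0 + 0.5264·87.0 + 0.2697·77.0) / (0.6016 + 0.5264 + 0.2697)
  = 94.2373 / 1.3977 = 67.42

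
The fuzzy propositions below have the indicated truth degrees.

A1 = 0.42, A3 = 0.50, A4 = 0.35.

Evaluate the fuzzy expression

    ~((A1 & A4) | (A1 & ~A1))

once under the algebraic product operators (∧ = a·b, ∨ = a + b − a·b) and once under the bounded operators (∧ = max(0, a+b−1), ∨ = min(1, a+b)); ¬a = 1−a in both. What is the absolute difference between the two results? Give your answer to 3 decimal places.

0.355

Under algebraic product:
  A1 & A4 = a·b on (0.4200, 0.3500) = 0.1470
  ~A1 = 1 − 0.4200 = 0.5800
  A1 & ~A1 = a·b on (0.4200, 0.5800) = 0.2436
  (A1 & A4) | (A1 & ~A1) = a + b − a·b on (0.1470, 0.2436) = 0.3548
  ~((A1 & A4) | (A1 & ~A1)) = 1 − 0.3548 = 0.6452
  → value = 0.6452
Under bounded:
  A1 & A4 = max(0, a+b−1) on (0.42, 0.35) = 0.00
  ~A1 = 1 − 0.42 = 0.58
  A1 & ~A1 = max(0, a+b−1) on (0.42, 0.58) = 0.00
  (A1 & A4) | (A1 & ~A1) = min(1, a+b) on (0.00, 0.00) = 0.00
  ~((A1 & A4) | (A1 & ~A1)) = 1 − 0.00 = 1.00
  → value = 1.0000
|0.6452 − 1.0000| = 0.355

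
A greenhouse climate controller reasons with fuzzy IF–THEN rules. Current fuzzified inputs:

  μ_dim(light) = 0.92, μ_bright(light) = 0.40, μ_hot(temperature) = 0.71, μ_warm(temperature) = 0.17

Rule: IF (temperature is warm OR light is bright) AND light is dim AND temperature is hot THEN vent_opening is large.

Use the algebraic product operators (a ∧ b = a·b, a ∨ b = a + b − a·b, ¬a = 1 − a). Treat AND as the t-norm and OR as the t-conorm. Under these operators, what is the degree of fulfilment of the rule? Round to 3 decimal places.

0.328

firing strength: (warm=0.17 OR bright=0.40) = 0.5020; AND[a·b] with dim=0.92, hot=0.71 → w = 0.3279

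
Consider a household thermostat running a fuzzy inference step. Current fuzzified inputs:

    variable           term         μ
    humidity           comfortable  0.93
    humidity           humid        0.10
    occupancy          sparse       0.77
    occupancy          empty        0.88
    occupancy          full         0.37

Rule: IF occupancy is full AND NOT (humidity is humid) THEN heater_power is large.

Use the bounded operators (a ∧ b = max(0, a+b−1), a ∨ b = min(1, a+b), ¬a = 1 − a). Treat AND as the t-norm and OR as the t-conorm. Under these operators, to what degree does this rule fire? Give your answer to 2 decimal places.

firing strength: full=0.37, ¬humid=1−0.10=0.90; AND[max(0, a+b−1)] → w = 0.27

0.27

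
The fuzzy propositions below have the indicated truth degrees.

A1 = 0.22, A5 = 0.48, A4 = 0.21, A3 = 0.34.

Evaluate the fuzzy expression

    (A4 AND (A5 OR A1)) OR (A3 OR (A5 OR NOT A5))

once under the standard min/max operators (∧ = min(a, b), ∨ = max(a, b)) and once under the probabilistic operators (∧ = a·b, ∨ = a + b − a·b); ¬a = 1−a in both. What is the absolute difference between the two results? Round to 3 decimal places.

0.336

Under standard min/max:
  A5 OR A1 = max(a, b) on (0.48, 0.22) = 0.48
  A4 AND (A5 OR A1) = min(a, b) on (0.21, 0.48) = 0.21
  NOT A5 = 1 − 0.48 = 0.52
  A5 OR NOT A5 = max(a, b) on (0.48, 0.52) = 0.52
  A3 OR (A5 OR NOT A5) = max(a, b) on (0.34, 0.52) = 0.52
  (A4 AND (A5 OR A1)) OR (A3 OR (A5 OR NOT A5)) = max(a, b) on (0.21, 0.52) = 0.52
  → value = 0.5200
Under probabilistic:
  A5 OR A1 = a + b − a·b on (0.4800, 0.2200) = 0.5944
  A4 AND (A5 OR A1) = a·b on (0.2100, 0.5944) = 0.1248
  NOT A5 = 1 − 0.4800 = 0.5200
  A5 OR NOT A5 = a + b − a·b on (0.4800, 0.5200) = 0.7504
  A3 OR (A5 OR NOT A5) = a + b − a·b on (0.3400, 0.7504) = 0.8353
  (A4 AND (A5 OR A1)) OR (A3 OR (A5 OR NOT A5)) = a + b − a·b on (0.1248, 0.8353) = 0.8558
  → value = 0.8558
|0.5200 − 0.8558| = 0.336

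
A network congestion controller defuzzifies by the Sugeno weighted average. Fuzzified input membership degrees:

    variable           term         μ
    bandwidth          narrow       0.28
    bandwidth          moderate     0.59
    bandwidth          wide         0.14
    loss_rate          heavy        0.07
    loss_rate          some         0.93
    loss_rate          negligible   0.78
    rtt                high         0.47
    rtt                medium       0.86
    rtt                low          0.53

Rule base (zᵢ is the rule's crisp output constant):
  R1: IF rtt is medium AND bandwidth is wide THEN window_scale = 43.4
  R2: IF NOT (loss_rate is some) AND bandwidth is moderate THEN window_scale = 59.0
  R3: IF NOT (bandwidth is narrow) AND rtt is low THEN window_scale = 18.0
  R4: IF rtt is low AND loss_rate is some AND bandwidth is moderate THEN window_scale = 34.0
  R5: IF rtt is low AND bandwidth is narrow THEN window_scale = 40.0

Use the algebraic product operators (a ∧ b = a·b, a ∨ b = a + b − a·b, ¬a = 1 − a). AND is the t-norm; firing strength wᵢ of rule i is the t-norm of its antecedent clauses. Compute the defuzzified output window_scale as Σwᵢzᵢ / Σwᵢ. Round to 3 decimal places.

R1 (z=43.4): medium=0.86, wide=0.14; AND[a·b] → w = 0.1204
R2 (z=59.0): ¬some=1−0.93=0.07, moderate=0.59; AND[a·b] → w = 0.0413
R3 (z=18.0): ¬narrow=1−0.28=0.72, low=0.53; AND[a·b] → w = 0.3816
R4 (z=34.0): low=0.53, some=0.93, moderate=0.59; AND[a·b] → w = 0.2908
R5 (z=40.0): low=0.53, narrow=0.28; AND[a·b] → w = 0.1484
Weighted average = (0.1204·43.4 + 0.0413·59.0 + 0.3816·18.0 + 0.2908·34.0 + 0.1484·40.0) / (0.1204 + 0.0413 + 0.3816 + 0.2908 + 0.1484)
  = 30.3544 / 0.9825 = 30.895

30.895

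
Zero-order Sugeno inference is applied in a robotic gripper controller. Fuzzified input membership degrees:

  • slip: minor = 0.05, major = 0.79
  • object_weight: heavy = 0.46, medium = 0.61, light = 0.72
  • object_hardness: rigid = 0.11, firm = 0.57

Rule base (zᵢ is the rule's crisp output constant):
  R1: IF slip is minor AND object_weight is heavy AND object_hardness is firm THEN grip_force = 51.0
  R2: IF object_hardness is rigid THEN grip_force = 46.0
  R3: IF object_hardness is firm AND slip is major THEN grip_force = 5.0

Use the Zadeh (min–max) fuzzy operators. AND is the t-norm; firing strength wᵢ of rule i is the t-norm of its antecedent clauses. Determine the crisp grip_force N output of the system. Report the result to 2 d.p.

14.33

R1 (z=51.0): minor=0.05, heavy=0.46, firm=0.57; AND[min(a, b)] → w = 0.05
R2 (z=46.0): rigid=0.11 → w = 0.11
R3 (z=5.0): firm=0.57, major=0.79; AND[min(a, b)] → w = 0.57
Weighted average = (0.05·51.0 + 0.11·46.0 + 0.57·5.0) / (0.05 + 0.11 + 0.57)
  = 10.4600 / 0.7300 = 14.33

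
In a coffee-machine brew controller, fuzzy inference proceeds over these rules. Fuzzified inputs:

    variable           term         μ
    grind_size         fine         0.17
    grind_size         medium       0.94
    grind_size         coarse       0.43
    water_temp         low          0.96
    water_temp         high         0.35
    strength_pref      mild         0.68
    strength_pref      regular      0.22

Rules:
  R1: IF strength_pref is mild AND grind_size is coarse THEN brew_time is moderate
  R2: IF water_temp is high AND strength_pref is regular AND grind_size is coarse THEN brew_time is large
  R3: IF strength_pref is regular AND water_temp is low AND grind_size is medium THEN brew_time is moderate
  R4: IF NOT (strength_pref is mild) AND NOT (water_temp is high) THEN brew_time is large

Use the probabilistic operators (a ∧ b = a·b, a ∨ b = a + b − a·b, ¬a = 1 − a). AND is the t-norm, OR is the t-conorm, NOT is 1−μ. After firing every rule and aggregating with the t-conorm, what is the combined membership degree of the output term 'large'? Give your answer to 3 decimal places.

R1: mild=0.68, coarse=0.43; AND[a·b] → w = 0.2924
R2: high=0.35, regular=0.22, coarse=0.43; AND[a·b] → w = 0.0331
R3: regular=0.22, low=0.96, medium=0.94; AND[a·b] → w = 0.1985
R4: ¬mild=1−0.68=0.32, ¬high=1−0.35=0.65; AND[a·b] → w = 0.2080
Rules with consequent 'large': {R2, R4} → strengths 0.0331, 0.2080
Aggregate via t-conorm [a + b − a·b]: 0.2342

0.234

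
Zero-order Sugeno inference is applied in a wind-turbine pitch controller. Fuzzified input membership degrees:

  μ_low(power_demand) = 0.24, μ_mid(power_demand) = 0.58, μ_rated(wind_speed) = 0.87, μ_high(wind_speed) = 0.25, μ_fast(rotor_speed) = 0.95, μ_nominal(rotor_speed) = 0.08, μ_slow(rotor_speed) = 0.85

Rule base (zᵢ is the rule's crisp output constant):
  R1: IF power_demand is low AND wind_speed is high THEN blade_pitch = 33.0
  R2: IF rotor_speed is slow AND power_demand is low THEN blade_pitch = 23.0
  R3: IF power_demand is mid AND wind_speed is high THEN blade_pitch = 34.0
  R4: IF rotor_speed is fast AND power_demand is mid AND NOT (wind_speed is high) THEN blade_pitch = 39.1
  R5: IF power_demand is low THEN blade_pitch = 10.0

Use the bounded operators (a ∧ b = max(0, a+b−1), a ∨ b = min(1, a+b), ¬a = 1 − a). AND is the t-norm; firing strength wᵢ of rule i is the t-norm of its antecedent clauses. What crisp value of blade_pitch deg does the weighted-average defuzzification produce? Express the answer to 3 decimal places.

25.275

R1 (z=33.0): low=0.24, high=0.25; AND[max(0, a+b−1)] → w = 0.00
R2 (z=23.0): slow=0.85, low=0.24; AND[max(0, a+b−1)] → w = 0.09
R3 (z=34.0): mid=0.58, high=0.25; AND[max(0, a+b−1)] → w = 0.00
R4 (z=39.1): fast=0.95, mid=0.58, ¬high=1−0.25=0.75; AND[max(0, a+b−1)] → w = 0.28
R5 (z=10.0): low=0.24 → w = 0.24
Weighted average = (0.00·33.0 + 0.09·23.0 + 0.00·34.0 + 0.28·39.1 + 0.24·10.0) / (0.00 + 0.09 + 0.00 + 0.28 + 0.24)
  = 15.4180 / 0.6100 = 25.275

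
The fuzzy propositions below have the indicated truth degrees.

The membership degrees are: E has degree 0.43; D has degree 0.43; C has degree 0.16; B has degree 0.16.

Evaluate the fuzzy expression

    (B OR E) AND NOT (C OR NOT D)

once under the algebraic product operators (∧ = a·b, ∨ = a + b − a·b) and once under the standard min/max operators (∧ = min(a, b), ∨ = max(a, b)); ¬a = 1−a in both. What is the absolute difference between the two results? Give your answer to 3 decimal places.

Under algebraic product:
  B OR E = a + b − a·b on (0.1600, 0.4300) = 0.5212
  NOT D = 1 − 0.4300 = 0.5700
  C OR NOT D = a + b − a·b on (0.1600, 0.5700) = 0.6388
  NOT (C OR NOT D) = 1 − 0.6388 = 0.3612
  (B OR E) AND NOT (C OR NOT D) = a·b on (0.5212, 0.3612) = 0.1883
  → value = 0.1883
Under standard min/max:
  B OR E = max(a, b) on (0.16, 0.43) = 0.43
  NOT D = 1 − 0.43 = 0.57
  C OR NOT D = max(a, b) on (0.16, 0.57) = 0.57
  NOT (C OR NOT D) = 1 − 0.57 = 0.43
  (B OR E) AND NOT (C OR NOT D) = min(a, b) on (0.43, 0.43) = 0.43
  → value = 0.4300
|0.1883 − 0.4300| = 0.242

0.242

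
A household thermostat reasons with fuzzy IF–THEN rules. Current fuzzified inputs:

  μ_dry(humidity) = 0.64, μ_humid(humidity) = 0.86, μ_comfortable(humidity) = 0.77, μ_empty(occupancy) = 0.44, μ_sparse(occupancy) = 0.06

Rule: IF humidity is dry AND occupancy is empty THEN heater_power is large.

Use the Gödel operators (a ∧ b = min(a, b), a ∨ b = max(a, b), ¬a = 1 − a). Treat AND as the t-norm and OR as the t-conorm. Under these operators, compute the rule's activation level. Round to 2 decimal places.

firing strength: dry=0.64, empty=0.44; AND[min(a, b)] → w = 0.44

0.44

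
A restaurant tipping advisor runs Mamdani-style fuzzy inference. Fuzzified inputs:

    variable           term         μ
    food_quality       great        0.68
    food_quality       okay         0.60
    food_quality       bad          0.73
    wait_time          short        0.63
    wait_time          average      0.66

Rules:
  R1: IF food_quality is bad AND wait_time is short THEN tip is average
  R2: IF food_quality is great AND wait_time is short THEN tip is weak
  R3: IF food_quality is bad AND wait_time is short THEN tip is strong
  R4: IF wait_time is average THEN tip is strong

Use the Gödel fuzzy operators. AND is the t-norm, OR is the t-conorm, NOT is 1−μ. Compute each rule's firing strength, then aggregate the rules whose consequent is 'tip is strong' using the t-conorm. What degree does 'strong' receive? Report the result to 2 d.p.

0.66

R1: bad=0.73, short=0.63; AND[min(a, b)] → w = 0.63
R2: great=0.68, short=0.63; AND[min(a, b)] → w = 0.63
R3: bad=0.73, short=0.63; AND[min(a, b)] → w = 0.63
R4: average=0.66 → w = 0.66
Rules with consequent 'strong': {R3, R4} → strengths 0.63, 0.66
Aggregate via t-conorm [max(a, b)]: 0.66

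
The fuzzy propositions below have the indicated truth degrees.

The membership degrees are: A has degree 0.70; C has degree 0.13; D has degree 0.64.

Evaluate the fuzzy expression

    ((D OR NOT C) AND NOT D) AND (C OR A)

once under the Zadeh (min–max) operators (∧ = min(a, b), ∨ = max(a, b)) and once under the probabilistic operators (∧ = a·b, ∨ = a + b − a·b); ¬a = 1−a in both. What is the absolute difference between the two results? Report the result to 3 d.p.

0.106

Under Zadeh (min–max):
  NOT C = 1 − 0.13 = 0.87
  D OR NOT C = max(a, b) on (0.64, 0.87) = 0.87
  NOT D = 1 − 0.64 = 0.36
  (D OR NOT C) AND NOT D = min(a, b) on (0.87, 0.36) = 0.36
  C OR A = max(a, b) on (0.13, 0.70) = 0.70
  ((D OR NOT C) AND NOT D) AND (C OR A) = min(a, b) on (0.36, 0.70) = 0.36
  → value = 0.3600
Under probabilistic:
  NOT C = 1 − 0.1300 = 0.8700
  D OR NOT C = a + b − a·b on (0.6400, 0.8700) = 0.9532
  NOT D = 1 − 0.6400 = 0.3600
  (D OR NOT C) AND NOT D = a·b on (0.9532, 0.3600) = 0.3432
  C OR A = a + b − a·b on (0.1300, 0.7000) = 0.7390
  ((D OR NOT C) AND NOT D) AND (C OR A) = a·b on (0.3432, 0.7390) = 0.2536
  → value = 0.2536
|0.3600 − 0.2536| = 0.106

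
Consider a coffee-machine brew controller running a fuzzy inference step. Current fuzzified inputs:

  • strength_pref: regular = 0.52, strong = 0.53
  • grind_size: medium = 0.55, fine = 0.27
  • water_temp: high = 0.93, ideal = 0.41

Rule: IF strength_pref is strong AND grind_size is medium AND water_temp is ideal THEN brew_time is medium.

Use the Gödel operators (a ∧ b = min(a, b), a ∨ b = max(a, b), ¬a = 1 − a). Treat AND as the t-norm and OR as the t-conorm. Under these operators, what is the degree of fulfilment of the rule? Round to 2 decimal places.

0.41

firing strength: strong=0.53, medium=0.55, ideal=0.41; AND[min(a, b)] → w = 0.41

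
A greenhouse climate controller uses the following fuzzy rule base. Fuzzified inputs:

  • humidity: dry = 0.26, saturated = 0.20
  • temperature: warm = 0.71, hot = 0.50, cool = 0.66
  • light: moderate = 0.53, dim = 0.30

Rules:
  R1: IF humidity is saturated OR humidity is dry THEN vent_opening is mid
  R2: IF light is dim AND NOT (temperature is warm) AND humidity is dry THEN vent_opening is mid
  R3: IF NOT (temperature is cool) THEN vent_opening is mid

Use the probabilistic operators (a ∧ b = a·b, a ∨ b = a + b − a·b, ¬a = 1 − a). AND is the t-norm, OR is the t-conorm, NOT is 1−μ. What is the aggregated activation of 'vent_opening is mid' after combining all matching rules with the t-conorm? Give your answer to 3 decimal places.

R1: saturated=0.20, dry=0.26; OR[a + b − a·b] → w = 0.4080
R2: dim=0.30, ¬warm=1−0.71=0.29, dry=0.26; AND[a·b] → w = 0.0226
R3: ¬cool=1−0.66=0.34 → w = 0.3400
Rules with consequent 'mid': {R1, R2, R3} → strengths 0.4080, 0.0226, 0.3400
Aggregate via t-conorm [a + b − a·b]: 0.6181

0.618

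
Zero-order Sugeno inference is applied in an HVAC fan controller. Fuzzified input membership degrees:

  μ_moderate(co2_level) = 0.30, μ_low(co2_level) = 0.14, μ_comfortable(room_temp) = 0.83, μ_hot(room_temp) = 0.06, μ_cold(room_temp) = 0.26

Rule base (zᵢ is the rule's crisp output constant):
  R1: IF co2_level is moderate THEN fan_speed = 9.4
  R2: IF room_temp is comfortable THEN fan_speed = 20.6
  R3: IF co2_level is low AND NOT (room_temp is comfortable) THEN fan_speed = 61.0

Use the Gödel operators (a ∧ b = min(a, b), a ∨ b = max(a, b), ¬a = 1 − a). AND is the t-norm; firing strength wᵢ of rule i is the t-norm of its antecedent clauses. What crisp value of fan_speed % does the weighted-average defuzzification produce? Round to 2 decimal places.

R1 (z=9.4): moderate=0.30 → w = 0.30
R2 (z=20.6): comfortable=0.83 → w = 0.83
R3 (z=61.0): low=0.14, ¬comfortable=1−0.83=0.17; AND[min(a, b)] → w = 0.14
Weighted average = (0.30·9.4 + 0.83·20.6 + 0.14·61.0) / (0.30 + 0.83 + 0.14)
  = 28.4580 / 1.2700 = 22.41

22.41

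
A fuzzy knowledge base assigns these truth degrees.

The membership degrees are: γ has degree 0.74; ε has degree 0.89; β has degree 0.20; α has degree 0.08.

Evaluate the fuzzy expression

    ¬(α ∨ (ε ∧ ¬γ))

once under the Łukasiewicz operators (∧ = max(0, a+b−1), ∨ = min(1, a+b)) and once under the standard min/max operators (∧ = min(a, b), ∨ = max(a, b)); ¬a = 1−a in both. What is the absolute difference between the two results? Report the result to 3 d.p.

0.030

Under Łukasiewicz:
  ¬γ = 1 − 0.74 = 0.26
  ε ∧ ¬γ = max(0, a+b−1) on (0.89, 0.26) = 0.15
  α ∨ (ε ∧ ¬γ) = min(1, a+b) on (0.08, 0.15) = 0.23
  ¬(α ∨ (ε ∧ ¬γ)) = 1 − 0.23 = 0.77
  → value = 0.7700
Under standard min/max:
  ¬γ = 1 − 0.74 = 0.26
  ε ∧ ¬γ = min(a, b) on (0.89, 0.26) = 0.26
  α ∨ (ε ∧ ¬γ) = max(a, b) on (0.08, 0.26) = 0.26
  ¬(α ∨ (ε ∧ ¬γ)) = 1 − 0.26 = 0.74
  → value = 0.7400
|0.7700 − 0.7400| = 0.030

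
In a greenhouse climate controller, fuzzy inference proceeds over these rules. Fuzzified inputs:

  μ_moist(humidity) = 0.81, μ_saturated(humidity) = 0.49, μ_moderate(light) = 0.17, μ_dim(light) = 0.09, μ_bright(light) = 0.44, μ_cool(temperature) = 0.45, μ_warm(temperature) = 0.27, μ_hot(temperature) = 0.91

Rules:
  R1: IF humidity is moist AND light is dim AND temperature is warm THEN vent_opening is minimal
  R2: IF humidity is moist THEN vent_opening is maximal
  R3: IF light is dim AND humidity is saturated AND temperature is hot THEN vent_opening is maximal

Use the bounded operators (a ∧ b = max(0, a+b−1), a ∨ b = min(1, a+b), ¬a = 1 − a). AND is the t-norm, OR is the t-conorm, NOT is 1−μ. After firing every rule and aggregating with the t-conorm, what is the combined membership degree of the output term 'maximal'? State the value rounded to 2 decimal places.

0.81

R1: moist=0.81, dim=0.09, warm=0.27; AND[max(0, a+b−1)] → w = 0.00
R2: moist=0.81 → w = 0.81
R3: dim=0.09, saturated=0.49, hot=0.91; AND[max(0, a+b−1)] → w = 0.00
Rules with consequent 'maximal': {R2, R3} → strengths 0.81, 0.00
Aggregate via t-conorm [min(1, a+b)]: 0.81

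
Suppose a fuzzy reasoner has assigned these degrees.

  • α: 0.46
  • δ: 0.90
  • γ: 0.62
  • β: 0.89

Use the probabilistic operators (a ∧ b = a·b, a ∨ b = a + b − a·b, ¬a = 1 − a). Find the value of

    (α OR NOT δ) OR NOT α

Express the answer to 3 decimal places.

0.776

NOT δ = 1 − 0.9000 = 0.1000
α OR NOT δ = a + b − a·b on (0.4600, 0.1000) = 0.5140
NOT α = 1 − 0.4600 = 0.5400
(α OR NOT δ) OR NOT α = a + b − a·b on (0.5140, 0.5400) = 0.7764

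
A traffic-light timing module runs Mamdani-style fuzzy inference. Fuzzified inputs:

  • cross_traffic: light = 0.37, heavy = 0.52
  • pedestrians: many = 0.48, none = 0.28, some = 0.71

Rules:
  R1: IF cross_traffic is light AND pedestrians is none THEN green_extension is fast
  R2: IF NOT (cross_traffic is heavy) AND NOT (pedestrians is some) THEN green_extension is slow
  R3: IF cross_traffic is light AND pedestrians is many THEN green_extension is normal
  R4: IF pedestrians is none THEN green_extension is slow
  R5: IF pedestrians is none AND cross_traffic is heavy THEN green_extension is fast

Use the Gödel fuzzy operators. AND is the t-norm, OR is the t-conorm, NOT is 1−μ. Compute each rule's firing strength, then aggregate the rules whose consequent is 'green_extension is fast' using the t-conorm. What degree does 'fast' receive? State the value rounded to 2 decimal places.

0.28

R1: light=0.37, none=0.28; AND[min(a, b)] → w = 0.28
R2: ¬heavy=1−0.52=0.48, ¬some=1−0.71=0.29; AND[min(a, b)] → w = 0.29
R3: light=0.37, many=0.48; AND[min(a, b)] → w = 0.37
R4: none=0.28 → w = 0.28
R5: none=0.28, heavy=0.52; AND[min(a, b)] → w = 0.28
Rules with consequent 'fast': {R1, R5} → strengths 0.28, 0.28
Aggregate via t-conorm [max(a, b)]: 0.28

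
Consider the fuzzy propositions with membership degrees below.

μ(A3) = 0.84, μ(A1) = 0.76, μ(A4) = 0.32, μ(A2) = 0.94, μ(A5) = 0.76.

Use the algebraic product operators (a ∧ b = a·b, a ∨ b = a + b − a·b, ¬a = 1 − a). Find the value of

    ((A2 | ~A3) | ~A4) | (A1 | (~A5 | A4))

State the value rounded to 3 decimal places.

0.998

~A3 = 1 − 0.8400 = 0.1600
A2 | ~A3 = a + b − a·b on (0.9400, 0.1600) = 0.9496
~A4 = 1 − 0.3200 = 0.6800
(A2 | ~A3) | ~A4 = a + b − a·b on (0.9496, 0.6800) = 0.9839
~A5 = 1 − 0.7600 = 0.2400
~A5 | A4 = a + b − a·b on (0.2400, 0.3200) = 0.4832
A1 | (~A5 | A4) = a + b − a·b on (0.7600, 0.4832) = 0.8760
((A2 | ~A3) | ~A4) | (A1 | (~A5 | A4)) = a + b − a·b on (0.9839, 0.8760) = 0.9980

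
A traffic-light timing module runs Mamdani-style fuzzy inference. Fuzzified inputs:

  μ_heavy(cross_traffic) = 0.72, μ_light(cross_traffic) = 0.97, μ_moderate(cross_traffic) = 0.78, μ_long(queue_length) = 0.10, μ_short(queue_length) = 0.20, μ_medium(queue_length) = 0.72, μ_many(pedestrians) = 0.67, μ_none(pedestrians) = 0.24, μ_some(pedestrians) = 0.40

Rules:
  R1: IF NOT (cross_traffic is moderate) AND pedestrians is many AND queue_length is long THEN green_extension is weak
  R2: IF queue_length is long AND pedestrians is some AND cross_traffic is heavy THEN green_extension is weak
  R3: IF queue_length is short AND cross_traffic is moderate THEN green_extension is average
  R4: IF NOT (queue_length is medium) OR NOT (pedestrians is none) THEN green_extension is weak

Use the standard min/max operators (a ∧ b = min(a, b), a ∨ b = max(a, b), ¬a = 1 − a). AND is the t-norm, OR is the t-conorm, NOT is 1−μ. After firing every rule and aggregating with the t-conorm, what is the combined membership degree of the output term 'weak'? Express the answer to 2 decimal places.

0.76

R1: ¬moderate=1−0.78=0.22, many=0.67, long=0.10; AND[min(a, b)] → w = 0.10
R2: long=0.10, some=0.40, heavy=0.72; AND[min(a, b)] → w = 0.10
R3: short=0.20, moderate=0.78; AND[min(a, b)] → w = 0.20
R4: ¬medium=1−0.72=0.28, ¬none=1−0.24=0.76; OR[max(a, b)] → w = 0.76
Rules with consequent 'weak': {R1, R2, R4} → strengths 0.10, 0.10, 0.76
Aggregate via t-conorm [max(a, b)]: 0.76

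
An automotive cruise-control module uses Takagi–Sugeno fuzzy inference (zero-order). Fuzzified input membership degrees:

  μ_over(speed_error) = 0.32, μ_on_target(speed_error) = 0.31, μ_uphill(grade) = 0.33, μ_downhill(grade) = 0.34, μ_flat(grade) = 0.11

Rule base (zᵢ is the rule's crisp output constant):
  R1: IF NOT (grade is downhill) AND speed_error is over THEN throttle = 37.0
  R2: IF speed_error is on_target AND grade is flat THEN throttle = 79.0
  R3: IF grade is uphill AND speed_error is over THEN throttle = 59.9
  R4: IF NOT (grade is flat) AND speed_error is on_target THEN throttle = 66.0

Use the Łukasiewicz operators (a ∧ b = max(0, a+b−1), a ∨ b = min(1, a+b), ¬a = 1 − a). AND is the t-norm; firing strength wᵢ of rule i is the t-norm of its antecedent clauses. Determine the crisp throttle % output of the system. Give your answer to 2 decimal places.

R1 (z=37.0): ¬downhill=1−0.34=0.66, over=0.32; AND[max(0, a+b−1)] → w = 0.00
R2 (z=79.0): on_target=0.31, flat=0.11; AND[max(0, a+b−1)] → w = 0.00
R3 (z=59.9): uphill=0.33, over=0.32; AND[max(0, a+b−1)] → w = 0.00
R4 (z=66.0): ¬flat=1−0.11=0.89, on_target=0.31; AND[max(0, a+b−1)] → w = 0.20
Weighted average = (0.00·37.0 + 0.00·79.0 + 0.00·59.9 + 0.20·66.0) / (0.00 + 0.00 + 0.00 + 0.20)
  = 13.2000 / 0.2000 = 66.00

66.00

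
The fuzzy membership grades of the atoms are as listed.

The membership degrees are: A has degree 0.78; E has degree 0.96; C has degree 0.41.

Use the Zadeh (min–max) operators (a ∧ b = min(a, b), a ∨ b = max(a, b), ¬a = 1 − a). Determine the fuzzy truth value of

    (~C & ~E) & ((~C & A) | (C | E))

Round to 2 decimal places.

0.04

~C = 1 − 0.41 = 0.59
~E = 1 − 0.96 = 0.04
~C & ~E = min(a, b) on (0.59, 0.04) = 0.04
~C = 1 − 0.41 = 0.59
~C & A = min(a, b) on (0.59, 0.78) = 0.59
C | E = max(a, b) on (0.41, 0.96) = 0.96
(~C & A) | (C | E) = max(a, b) on (0.59, 0.96) = 0.96
(~C & ~E) & ((~C & A) | (C | E)) = min(a, b) on (0.04, 0.96) = 0.04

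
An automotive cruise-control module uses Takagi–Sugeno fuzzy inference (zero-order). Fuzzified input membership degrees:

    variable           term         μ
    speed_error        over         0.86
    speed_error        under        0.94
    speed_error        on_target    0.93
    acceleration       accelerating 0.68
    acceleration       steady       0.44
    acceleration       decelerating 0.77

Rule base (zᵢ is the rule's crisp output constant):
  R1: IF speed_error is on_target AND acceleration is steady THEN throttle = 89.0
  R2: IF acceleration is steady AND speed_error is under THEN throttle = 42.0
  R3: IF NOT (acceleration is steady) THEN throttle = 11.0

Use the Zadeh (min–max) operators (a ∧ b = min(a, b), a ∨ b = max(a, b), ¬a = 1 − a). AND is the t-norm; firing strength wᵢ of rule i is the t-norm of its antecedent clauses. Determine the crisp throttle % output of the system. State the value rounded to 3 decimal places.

44.306

R1 (z=89.0): on_target=0.93, steady=0.44; AND[min(a, b)] → w = 0.44
R2 (z=42.0): steady=0.44, under=0.94; AND[min(a, b)] → w = 0.44
R3 (z=11.0): ¬steady=1−0.44=0.56 → w = 0.56
Weighted average = (0.44·89.0 + 0.44·42.0 + 0.56·11.0) / (0.44 + 0.44 + 0.56)
  = 63.8000 / 1.4400 = 44.306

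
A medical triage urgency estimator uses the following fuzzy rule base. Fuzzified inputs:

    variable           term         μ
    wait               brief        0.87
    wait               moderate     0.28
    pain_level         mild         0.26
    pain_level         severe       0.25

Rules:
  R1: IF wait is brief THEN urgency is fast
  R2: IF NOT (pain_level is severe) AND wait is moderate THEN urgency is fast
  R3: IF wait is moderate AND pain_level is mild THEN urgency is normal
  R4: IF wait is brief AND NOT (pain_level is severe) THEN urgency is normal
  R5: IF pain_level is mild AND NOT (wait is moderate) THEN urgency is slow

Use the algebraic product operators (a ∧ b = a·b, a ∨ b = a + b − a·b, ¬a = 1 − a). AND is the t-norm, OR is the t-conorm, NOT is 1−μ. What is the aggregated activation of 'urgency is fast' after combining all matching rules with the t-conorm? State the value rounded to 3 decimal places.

R1: brief=0.87 → w = 0.8700
R2: ¬severe=1−0.25=0.75, moderate=0.28; AND[a·b] → w = 0.2100
R3: moderate=0.28, mild=0.26; AND[a·b] → w = 0.0728
R4: brief=0.87, ¬severe=1−0.25=0.75; AND[a·b] → w = 0.6525
R5: mild=0.26, ¬moderate=1−0.28=0.72; AND[a·b] → w = 0.1872
Rules with consequent 'fast': {R1, R2} → strengths 0.8700, 0.2100
Aggregate via t-conorm [a + b − a·b]: 0.8973

0.897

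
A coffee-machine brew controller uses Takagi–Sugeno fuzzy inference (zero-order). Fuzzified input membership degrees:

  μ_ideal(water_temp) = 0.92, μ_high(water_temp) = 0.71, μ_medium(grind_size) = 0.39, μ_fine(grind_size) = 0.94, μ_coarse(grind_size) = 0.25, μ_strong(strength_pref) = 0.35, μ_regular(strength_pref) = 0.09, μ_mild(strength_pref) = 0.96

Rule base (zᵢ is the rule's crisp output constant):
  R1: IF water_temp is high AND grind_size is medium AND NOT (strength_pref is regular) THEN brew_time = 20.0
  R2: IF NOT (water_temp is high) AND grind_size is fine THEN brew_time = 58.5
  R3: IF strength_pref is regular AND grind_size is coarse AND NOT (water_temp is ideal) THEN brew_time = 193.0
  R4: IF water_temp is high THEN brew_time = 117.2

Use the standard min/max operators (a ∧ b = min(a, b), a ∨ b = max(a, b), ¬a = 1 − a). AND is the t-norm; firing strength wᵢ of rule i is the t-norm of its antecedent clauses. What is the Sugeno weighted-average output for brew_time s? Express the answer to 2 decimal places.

83.96

R1 (z=20.0): high=0.71, medium=0.39, ¬regular=1−0.09=0.91; AND[min(a, b)] → w = 0.39
R2 (z=58.5): ¬high=1−0.71=0.29, fine=0.94; AND[min(a, b)] → w = 0.29
R3 (z=193.0): regular=0.09, coarse=0.25, ¬ideal=1−0.92=0.08; AND[min(a, b)] → w = 0.08
R4 (z=117.2): high=0.71 → w = 0.71
Weighted average = (0.39·20.0 + 0.29·58.5 + 0.08·193.0 + 0.71·117.2) / (0.39 + 0.29 + 0.08 + 0.71)
  = 123.4170 / 1.4700 = 83.96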